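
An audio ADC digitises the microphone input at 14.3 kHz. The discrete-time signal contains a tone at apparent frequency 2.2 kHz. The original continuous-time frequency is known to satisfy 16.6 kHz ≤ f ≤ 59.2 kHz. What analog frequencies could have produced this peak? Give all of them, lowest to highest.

Frequencies that alias to 2.2 kHz are k·fs ± 2.2 kHz for integer k ≥ 0.
k=0: 2.2 kHz.
k=1: 12.1 kHz, 16.5 kHz.
k=2: 26.4 kHz, 30.8 kHz.
k=3: 40.7 kHz, 45.1 kHz.
k=4: 55 kHz, 59.4 kHz.
k=5: 69.3 kHz, 73.7 kHz.
Within [16.6 kHz, 59.2 kHz]: 26.4 kHz, 30.8 kHz, 40.7 kHz, 45.1 kHz, 55 kHz.

26.4 kHz, 30.8 kHz, 40.7 kHz, 45.1 kHz, 55 kHz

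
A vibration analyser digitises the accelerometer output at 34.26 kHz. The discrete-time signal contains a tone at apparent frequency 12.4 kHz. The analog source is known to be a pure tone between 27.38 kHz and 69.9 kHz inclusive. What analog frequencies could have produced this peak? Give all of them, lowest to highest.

Frequencies that alias to 12.4 kHz are k·fs ± 12.4 kHz for integer k ≥ 0.
k=0: 12.4 kHz.
k=1: 21.86 kHz, 46.66 kHz.
k=2: 56.12 kHz, 80.92 kHz.
k=3: 90.38 kHz, 115.18 kHz.
Within [27.38 kHz, 69.9 kHz]: 46.66 kHz, 56.12 kHz.

46.66 kHz, 56.12 kHz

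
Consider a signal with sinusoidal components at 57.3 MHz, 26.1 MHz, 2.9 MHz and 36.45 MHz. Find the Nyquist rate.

114.6 MHz

Highest-frequency component: 57.3 MHz.
Nyquist rate = 2 × 57.3 MHz = 114.6 MHz.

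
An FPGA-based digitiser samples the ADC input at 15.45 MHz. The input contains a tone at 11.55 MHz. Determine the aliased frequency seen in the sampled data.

11.55 MHz > fs/2 = 7.725 MHz, folds to fs − 11.55 MHz = 3.9 MHz.

3.9 MHz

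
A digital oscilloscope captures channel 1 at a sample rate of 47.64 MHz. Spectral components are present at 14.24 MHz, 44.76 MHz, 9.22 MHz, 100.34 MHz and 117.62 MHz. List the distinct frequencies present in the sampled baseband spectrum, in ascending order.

2.88 MHz, 5.06 MHz, 9.22 MHz, 14.24 MHz, 22.34 MHz

fs/2 = 23.82 MHz.
14.24 MHz ≤ fs/2 = 23.82 MHz, passes unchanged.
44.76 MHz > fs/2 = 23.82 MHz, folds to fs − 44.76 MHz = 2.88 MHz.
9.22 MHz ≤ fs/2 = 23.82 MHz, passes unchanged.
100.34 MHz mod fs = 5.06 MHz.
5.06 MHz ≤ fs/2 = 23.82 MHz, appears at 5.06 MHz.
117.62 MHz mod fs = 22.34 MHz.
22.34 MHz ≤ fs/2 = 23.82 MHz, appears at 22.34 MHz.
Distinct values: {2.88 MHz, 5.06 MHz, 9.22 MHz, 14.24 MHz, 22.34 MHz}.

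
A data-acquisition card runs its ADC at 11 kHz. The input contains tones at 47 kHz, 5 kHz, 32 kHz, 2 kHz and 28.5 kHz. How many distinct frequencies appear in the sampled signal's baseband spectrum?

fs/2 = 5.5 kHz.
47 kHz mod fs = 3 kHz.
3 kHz ≤ fs/2 = 5.5 kHz, appears at 3 kHz.
5 kHz ≤ fs/2 = 5.5 kHz, passes unchanged.
32 kHz mod fs = 10 kHz.
10 kHz > fs/2 = 5.5 kHz, folds to fs − 10 kHz = 1 kHz.
2 kHz ≤ fs/2 = 5.5 kHz, passes unchanged.
28.5 kHz mod fs = 6.5 kHz.
6.5 kHz > fs/2 = 5.5 kHz, folds to fs − 6.5 kHz = 4.5 kHz.
Distinct values: {1 kHz, 2 kHz, 3 kHz, 4.5 kHz, 5 kHz} → 5.

5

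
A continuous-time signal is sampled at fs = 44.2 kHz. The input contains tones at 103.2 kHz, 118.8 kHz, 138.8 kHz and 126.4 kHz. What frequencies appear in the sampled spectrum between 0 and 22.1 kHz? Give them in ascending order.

fs/2 = 22.1 kHz.
103.2 kHz mod fs = 14.8 kHz.
14.8 kHz ≤ fs/2 = 22.1 kHz, appears at 14.8 kHz.
118.8 kHz mod fs = 30.4 kHz.
30.4 kHz > fs/2 = 22.1 kHz, folds to fs − 30.4 kHz = 13.8 kHz.
138.8 kHz mod fs = 6.2 kHz.
6.2 kHz ≤ fs/2 = 22.1 kHz, appears at 6.2 kHz.
126.4 kHz mod fs = 38 kHz.
38 kHz > fs/2 = 22.1 kHz, folds to fs − 38 kHz = 6.2 kHz.
Distinct values: {6.2 kHz, 13.8 kHz, 14.8 kHz}.

6.2 kHz, 13.8 kHz, 14.8 kHz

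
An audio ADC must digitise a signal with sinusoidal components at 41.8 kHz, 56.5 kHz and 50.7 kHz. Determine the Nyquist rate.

113 kHz

Highest-frequency component: 56.5 kHz.
Nyquist rate = 2 × 56.5 kHz = 113 kHz.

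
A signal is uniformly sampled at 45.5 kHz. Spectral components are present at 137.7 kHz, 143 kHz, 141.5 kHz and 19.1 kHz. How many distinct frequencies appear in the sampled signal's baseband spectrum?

fs/2 = 22.75 kHz.
137.7 kHz mod fs = 1.2 kHz.
1.2 kHz ≤ fs/2 = 22.75 kHz, appears at 1.2 kHz.
143 kHz mod fs = 6.5 kHz.
6.5 kHz ≤ fs/2 = 22.75 kHz, appears at 6.5 kHz.
141.5 kHz mod fs = 5 kHz.
5 kHz ≤ fs/2 = 22.75 kHz, appears at 5 kHz.
19.1 kHz ≤ fs/2 = 22.75 kHz, passes unchanged.
Distinct values: {1.2 kHz, 5 kHz, 6.5 kHz, 19.1 kHz} → 4.

4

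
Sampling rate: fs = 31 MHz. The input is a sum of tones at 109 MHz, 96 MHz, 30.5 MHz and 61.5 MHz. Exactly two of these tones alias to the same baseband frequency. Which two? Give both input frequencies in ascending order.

fs/2 = 15.5 MHz.
109 MHz mod fs = 16 MHz.
16 MHz > fs/2 = 15.5 MHz, folds to fs − 16 MHz = 15 MHz.
96 MHz mod fs = 3 MHz.
3 MHz ≤ fs/2 = 15.5 MHz, appears at 3 MHz.
30.5 MHz > fs/2 = 15.5 MHz, folds to fs − 30.5 MHz = 0.5 MHz.
61.5 MHz mod fs = 30.5 MHz.
30.5 MHz > fs/2 = 15.5 MHz, folds to fs − 30.5 MHz = 0.5 MHz.
30.5 MHz and 61.5 MHz both map to 0.5 MHz.

30.5 MHz, 61.5 MHz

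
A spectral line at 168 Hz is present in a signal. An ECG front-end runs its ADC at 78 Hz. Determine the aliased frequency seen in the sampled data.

12 Hz

168 Hz mod fs = 12 Hz.
12 Hz ≤ fs/2 = 39 Hz, appears at 12 Hz.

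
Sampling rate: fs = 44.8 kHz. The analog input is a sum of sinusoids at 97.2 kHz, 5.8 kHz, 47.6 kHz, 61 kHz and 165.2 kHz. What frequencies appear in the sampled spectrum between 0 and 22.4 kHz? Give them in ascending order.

2.8 kHz, 5.8 kHz, 7.6 kHz, 14 kHz, 16.2 kHz

fs/2 = 22.4 kHz.
97.2 kHz mod fs = 7.6 kHz.
7.6 kHz ≤ fs/2 = 22.4 kHz, appears at 7.6 kHz.
5.8 kHz ≤ fs/2 = 22.4 kHz, passes unchanged.
47.6 kHz mod fs = 2.8 kHz.
2.8 kHz ≤ fs/2 = 22.4 kHz, appears at 2.8 kHz.
61 kHz mod fs = 16.2 kHz.
16.2 kHz ≤ fs/2 = 22.4 kHz, appears at 16.2 kHz.
165.2 kHz mod fs = 30.8 kHz.
30.8 kHz > fs/2 = 22.4 kHz, folds to fs − 30.8 kHz = 14 kHz.
Distinct values: {2.8 kHz, 5.8 kHz, 7.6 kHz, 14 kHz, 16.2 kHz}.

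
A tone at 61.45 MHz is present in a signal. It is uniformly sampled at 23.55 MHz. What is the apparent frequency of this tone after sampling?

9.2 MHz

61.45 MHz mod fs = 14.35 MHz.
14.35 MHz > fs/2 = 11.775 MHz, folds to fs − 14.35 MHz = 9.2 MHz.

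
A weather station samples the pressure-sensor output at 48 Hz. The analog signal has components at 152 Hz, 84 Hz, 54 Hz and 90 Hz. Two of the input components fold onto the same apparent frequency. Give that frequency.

6 Hz

fs/2 = 24 Hz.
152 Hz mod fs = 8 Hz.
8 Hz ≤ fs/2 = 24 Hz, appears at 8 Hz.
84 Hz mod fs = 36 Hz.
36 Hz > fs/2 = 24 Hz, folds to fs − 36 Hz = 12 Hz.
54 Hz mod fs = 6 Hz.
6 Hz ≤ fs/2 = 24 Hz, appears at 6 Hz.
90 Hz mod fs = 42 Hz.
42 Hz > fs/2 = 24 Hz, folds to fs − 42 Hz = 6 Hz.
54 Hz and 90 Hz both map to 6 Hz.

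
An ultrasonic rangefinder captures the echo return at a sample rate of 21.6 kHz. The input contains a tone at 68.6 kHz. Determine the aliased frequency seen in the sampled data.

3.8 kHz

68.6 kHz mod fs = 3.8 kHz.
3.8 kHz ≤ fs/2 = 10.8 kHz, appears at 3.8 kHz.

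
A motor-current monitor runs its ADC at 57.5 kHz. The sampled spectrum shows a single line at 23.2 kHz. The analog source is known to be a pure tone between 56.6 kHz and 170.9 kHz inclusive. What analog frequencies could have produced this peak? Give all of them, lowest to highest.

Frequencies that alias to 23.2 kHz are k·fs ± 23.2 kHz for integer k ≥ 0.
k=0: 23.2 kHz.
k=1: 34.3 kHz, 80.7 kHz.
k=2: 91.8 kHz, 138.2 kHz.
k=3: 149.3 kHz, 195.7 kHz.
k=4: 206.8 kHz, 253.2 kHz.
Within [56.6 kHz, 170.9 kHz]: 80.7 kHz, 91.8 kHz, 138.2 kHz, 149.3 kHz.

80.7 kHz, 91.8 kHz, 138.2 kHz, 149.3 kHz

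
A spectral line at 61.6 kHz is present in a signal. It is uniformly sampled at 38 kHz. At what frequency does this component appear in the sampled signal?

61.6 kHz mod fs = 23.6 kHz.
23.6 kHz > fs/2 = 19 kHz, folds to fs − 23.6 kHz = 14.4 kHz.

14.4 kHz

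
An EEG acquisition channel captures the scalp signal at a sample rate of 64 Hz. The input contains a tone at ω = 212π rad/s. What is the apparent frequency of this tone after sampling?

22 Hz

ω = 212π rad/s → f = ω/(2π) = 106 Hz.
106 Hz mod fs = 42 Hz.
42 Hz > fs/2 = 32 Hz, folds to fs − 42 Hz = 22 Hz.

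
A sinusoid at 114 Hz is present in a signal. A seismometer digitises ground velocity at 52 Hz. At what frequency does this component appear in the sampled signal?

114 Hz mod fs = 10 Hz.
10 Hz ≤ fs/2 = 26 Hz, appears at 10 Hz.

10 Hz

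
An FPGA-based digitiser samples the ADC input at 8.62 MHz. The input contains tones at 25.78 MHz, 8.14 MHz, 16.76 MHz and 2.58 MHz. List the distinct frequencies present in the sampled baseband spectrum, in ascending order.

0.08 MHz, 0.48 MHz, 2.58 MHz

fs/2 = 4.31 MHz.
25.78 MHz mod fs = 8.54 MHz.
8.54 MHz > fs/2 = 4.31 MHz, folds to fs − 8.54 MHz = 0.08 MHz.
8.14 MHz > fs/2 = 4.31 MHz, folds to fs − 8.14 MHz = 0.48 MHz.
16.76 MHz mod fs = 8.14 MHz.
8.14 MHz > fs/2 = 4.31 MHz, folds to fs − 8.14 MHz = 0.48 MHz.
2.58 MHz ≤ fs/2 = 4.31 MHz, passes unchanged.
Distinct values: {0.08 MHz, 0.48 MHz, 2.58 MHz}.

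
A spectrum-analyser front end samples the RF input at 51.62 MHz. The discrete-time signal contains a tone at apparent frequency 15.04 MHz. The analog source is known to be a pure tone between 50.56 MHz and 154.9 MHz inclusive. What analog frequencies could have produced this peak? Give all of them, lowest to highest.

Frequencies that alias to 15.04 MHz are k·fs ± 15.04 MHz for integer k ≥ 0.
k=0: 15.04 MHz.
k=1: 36.58 MHz, 66.66 MHz.
k=2: 88.2 MHz, 118.28 MHz.
k=3: 139.82 MHz, 169.9 MHz.
k=4: 191.44 MHz, 221.52 MHz.
Within [50.56 MHz, 154.9 MHz]: 66.66 MHz, 88.2 MHz, 118.28 MHz, 139.82 MHz.

66.66 MHz, 88.2 MHz, 118.28 MHz, 139.82 MHz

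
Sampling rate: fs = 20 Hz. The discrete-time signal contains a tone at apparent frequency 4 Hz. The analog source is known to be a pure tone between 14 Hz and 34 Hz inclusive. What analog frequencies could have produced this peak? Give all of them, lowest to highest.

Frequencies that alias to 4 Hz are k·fs ± 4 Hz for integer k ≥ 0.
k=0: 4 Hz.
k=1: 16 Hz, 24 Hz.
k=2: 36 Hz, 44 Hz.
Within [14 Hz, 34 Hz]: 16 Hz, 24 Hz.

16 Hz, 24 Hz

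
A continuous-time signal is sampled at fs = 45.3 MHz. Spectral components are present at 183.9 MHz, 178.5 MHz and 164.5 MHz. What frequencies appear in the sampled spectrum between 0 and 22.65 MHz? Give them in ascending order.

2.7 MHz, 16.7 MHz

fs/2 = 22.65 MHz.
183.9 MHz mod fs = 2.7 MHz.
2.7 MHz ≤ fs/2 = 22.65 MHz, appears at 2.7 MHz.
178.5 MHz mod fs = 42.6 MHz.
42.6 MHz > fs/2 = 22.65 MHz, folds to fs − 42.6 MHz = 2.7 MHz.
164.5 MHz mod fs = 28.6 MHz.
28.6 MHz > fs/2 = 22.65 MHz, folds to fs − 28.6 MHz = 16.7 MHz.
Distinct values: {2.7 MHz, 16.7 MHz}.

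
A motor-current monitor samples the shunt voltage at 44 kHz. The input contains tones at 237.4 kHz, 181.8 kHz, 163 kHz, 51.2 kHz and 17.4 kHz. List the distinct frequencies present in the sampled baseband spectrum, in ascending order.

5.8 kHz, 7.2 kHz, 13 kHz, 17.4 kHz

fs/2 = 22 kHz.
237.4 kHz mod fs = 17.4 kHz.
17.4 kHz ≤ fs/2 = 22 kHz, appears at 17.4 kHz.
181.8 kHz mod fs = 5.8 kHz.
5.8 kHz ≤ fs/2 = 22 kHz, appears at 5.8 kHz.
163 kHz mod fs = 31 kHz.
31 kHz > fs/2 = 22 kHz, folds to fs − 31 kHz = 13 kHz.
51.2 kHz mod fs = 7.2 kHz.
7.2 kHz ≤ fs/2 = 22 kHz, appears at 7.2 kHz.
17.4 kHz ≤ fs/2 = 22 kHz, passes unchanged.
Distinct values: {5.8 kHz, 7.2 kHz, 13 kHz, 17.4 kHz}.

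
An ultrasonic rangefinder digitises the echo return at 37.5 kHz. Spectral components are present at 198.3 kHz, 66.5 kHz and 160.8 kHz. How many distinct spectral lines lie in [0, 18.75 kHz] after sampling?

2

fs/2 = 18.75 kHz.
198.3 kHz mod fs = 10.8 kHz.
10.8 kHz ≤ fs/2 = 18.75 kHz, appears at 10.8 kHz.
66.5 kHz mod fs = 29 kHz.
29 kHz > fs/2 = 18.75 kHz, folds to fs − 29 kHz = 8.5 kHz.
160.8 kHz mod fs = 10.8 kHz.
10.8 kHz ≤ fs/2 = 18.75 kHz, appears at 10.8 kHz.
Distinct values: {8.5 kHz, 10.8 kHz} → 2.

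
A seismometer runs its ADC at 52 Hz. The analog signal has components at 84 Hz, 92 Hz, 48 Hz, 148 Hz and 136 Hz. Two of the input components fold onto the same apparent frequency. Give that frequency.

fs/2 = 26 Hz.
84 Hz mod fs = 32 Hz.
32 Hz > fs/2 = 26 Hz, folds to fs − 32 Hz = 20 Hz.
92 Hz mod fs = 40 Hz.
40 Hz > fs/2 = 26 Hz, folds to fs − 40 Hz = 12 Hz.
48 Hz > fs/2 = 26 Hz, folds to fs − 48 Hz = 4 Hz.
148 Hz mod fs = 44 Hz.
44 Hz > fs/2 = 26 Hz, folds to fs − 44 Hz = 8 Hz.
136 Hz mod fs = 32 Hz.
32 Hz > fs/2 = 26 Hz, folds to fs − 32 Hz = 20 Hz.
84 Hz and 136 Hz both map to 20 Hz.

20 Hz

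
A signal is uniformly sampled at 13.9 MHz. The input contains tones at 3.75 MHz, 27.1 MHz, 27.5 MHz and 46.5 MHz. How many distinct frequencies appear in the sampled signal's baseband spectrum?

fs/2 = 6.95 MHz.
3.75 MHz ≤ fs/2 = 6.95 MHz, passes unchanged.
27.1 MHz mod fs = 13.2 MHz.
13.2 MHz > fs/2 = 6.95 MHz, folds to fs − 13.2 MHz = 0.7 MHz.
27.5 MHz mod fs = 13.6 MHz.
13.6 MHz > fs/2 = 6.95 MHz, folds to fs − 13.6 MHz = 0.3 MHz.
46.5 MHz mod fs = 4.8 MHz.
4.8 MHz ≤ fs/2 = 6.95 MHz, appears at 4.8 MHz.
Distinct values: {0.3 MHz, 0.7 MHz, 3.75 MHz, 4.8 MHz} → 4.

4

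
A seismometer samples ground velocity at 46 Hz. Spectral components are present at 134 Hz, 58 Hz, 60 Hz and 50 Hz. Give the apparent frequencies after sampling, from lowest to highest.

fs/2 = 23 Hz.
134 Hz mod fs = 42 Hz.
42 Hz > fs/2 = 23 Hz, folds to fs − 42 Hz = 4 Hz.
58 Hz mod fs = 12 Hz.
12 Hz ≤ fs/2 = 23 Hz, appears at 12 Hz.
60 Hz mod fs = 14 Hz.
14 Hz ≤ fs/2 = 23 Hz, appears at 14 Hz.
50 Hz mod fs = 4 Hz.
4 Hz ≤ fs/2 = 23 Hz, appears at 4 Hz.
Distinct values: {4 Hz, 12 Hz, 14 Hz}.

4 Hz, 12 Hz, 14 Hz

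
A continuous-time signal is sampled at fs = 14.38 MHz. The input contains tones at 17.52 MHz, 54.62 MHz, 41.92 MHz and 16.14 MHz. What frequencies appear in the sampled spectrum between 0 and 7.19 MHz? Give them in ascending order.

1.22 MHz, 1.76 MHz, 2.9 MHz, 3.14 MHz

fs/2 = 7.19 MHz.
17.52 MHz mod fs = 3.14 MHz.
3.14 MHz ≤ fs/2 = 7.19 MHz, appears at 3.14 MHz.
54.62 MHz mod fs = 11.48 MHz.
11.48 MHz > fs/2 = 7.19 MHz, folds to fs − 11.48 MHz = 2.9 MHz.
41.92 MHz mod fs = 13.16 MHz.
13.16 MHz > fs/2 = 7.19 MHz, folds to fs − 13.16 MHz = 1.22 MHz.
16.14 MHz mod fs = 1.76 MHz.
1.76 MHz ≤ fs/2 = 7.19 MHz, appears at 1.76 MHz.
Distinct values: {1.22 MHz, 1.76 MHz, 2.9 MHz, 3.14 MHz}.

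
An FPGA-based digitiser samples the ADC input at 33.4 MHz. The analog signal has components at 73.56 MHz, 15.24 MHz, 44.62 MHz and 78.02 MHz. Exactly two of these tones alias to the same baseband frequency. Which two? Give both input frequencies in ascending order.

44.62 MHz, 78.02 MHz

fs/2 = 16.7 MHz.
73.56 MHz mod fs = 6.76 MHz.
6.76 MHz ≤ fs/2 = 16.7 MHz, appears at 6.76 MHz.
15.24 MHz ≤ fs/2 = 16.7 MHz, passes unchanged.
44.62 MHz mod fs = 11.22 MHz.
11.22 MHz ≤ fs/2 = 16.7 MHz, appears at 11.22 MHz.
78.02 MHz mod fs = 11.22 MHz.
11.22 MHz ≤ fs/2 = 16.7 MHz, appears at 11.22 MHz.
44.62 MHz and 78.02 MHz both map to 11.22 MHz.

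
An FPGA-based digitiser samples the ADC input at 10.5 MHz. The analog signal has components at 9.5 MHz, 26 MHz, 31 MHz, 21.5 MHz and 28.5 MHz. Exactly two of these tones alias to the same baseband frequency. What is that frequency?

0.5 MHz

fs/2 = 5.25 MHz.
9.5 MHz > fs/2 = 5.25 MHz, folds to fs − 9.5 MHz = 1 MHz.
26 MHz mod fs = 5 MHz.
5 MHz ≤ fs/2 = 5.25 MHz, appears at 5 MHz.
31 MHz mod fs = 10 MHz.
10 MHz > fs/2 = 5.25 MHz, folds to fs − 10 MHz = 0.5 MHz.
21.5 MHz mod fs = 0.5 MHz.
0.5 MHz ≤ fs/2 = 5.25 MHz, appears at 0.5 MHz.
28.5 MHz mod fs = 7.5 MHz.
7.5 MHz > fs/2 = 5.25 MHz, folds to fs − 7.5 MHz = 3 MHz.
21.5 MHz and 31 MHz both map to 0.5 MHz.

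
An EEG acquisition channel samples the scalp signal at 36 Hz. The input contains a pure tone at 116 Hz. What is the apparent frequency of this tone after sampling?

8 Hz

116 Hz mod fs = 8 Hz.
8 Hz ≤ fs/2 = 18 Hz, appears at 8 Hz.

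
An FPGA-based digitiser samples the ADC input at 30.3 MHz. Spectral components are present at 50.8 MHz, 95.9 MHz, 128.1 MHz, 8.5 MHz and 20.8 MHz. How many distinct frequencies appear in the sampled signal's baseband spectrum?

5

fs/2 = 15.15 MHz.
50.8 MHz mod fs = 20.5 MHz.
20.5 MHz > fs/2 = 15.15 MHz, folds to fs − 20.5 MHz = 9.8 MHz.
95.9 MHz mod fs = 5 MHz.
5 MHz ≤ fs/2 = 15.15 MHz, appears at 5 MHz.
128.1 MHz mod fs = 6.9 MHz.
6.9 MHz ≤ fs/2 = 15.15 MHz, appears at 6.9 MHz.
8.5 MHz ≤ fs/2 = 15.15 MHz, passes unchanged.
20.8 MHz > fs/2 = 15.15 MHz, folds to fs − 20.8 MHz = 9.5 MHz.
Distinct values: {5 MHz, 6.9 MHz, 8.5 MHz, 9.5 MHz, 9.8 MHz} → 5.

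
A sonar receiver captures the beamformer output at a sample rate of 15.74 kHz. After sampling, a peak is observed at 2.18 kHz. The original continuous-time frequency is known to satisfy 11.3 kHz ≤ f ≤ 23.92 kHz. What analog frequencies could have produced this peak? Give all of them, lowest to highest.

Frequencies that alias to 2.18 kHz are k·fs ± 2.18 kHz for integer k ≥ 0.
k=0: 2.18 kHz.
k=1: 13.56 kHz, 17.92 kHz.
k=2: 29.3 kHz, 33.66 kHz.
Within [11.3 kHz, 23.92 kHz]: 13.56 kHz, 17.92 kHz.

13.56 kHz, 17.92 kHz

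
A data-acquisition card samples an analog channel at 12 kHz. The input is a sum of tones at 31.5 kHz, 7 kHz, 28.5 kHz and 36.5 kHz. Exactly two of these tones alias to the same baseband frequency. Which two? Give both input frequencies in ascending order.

28.5 kHz, 31.5 kHz

fs/2 = 6 kHz.
31.5 kHz mod fs = 7.5 kHz.
7.5 kHz > fs/2 = 6 kHz, folds to fs − 7.5 kHz = 4.5 kHz.
7 kHz > fs/2 = 6 kHz, folds to fs − 7 kHz = 5 kHz.
28.5 kHz mod fs = 4.5 kHz.
4.5 kHz ≤ fs/2 = 6 kHz, appears at 4.5 kHz.
36.5 kHz mod fs = 0.5 kHz.
0.5 kHz ≤ fs/2 = 6 kHz, appears at 0.5 kHz.
28.5 kHz and 31.5 kHz both map to 4.5 kHz.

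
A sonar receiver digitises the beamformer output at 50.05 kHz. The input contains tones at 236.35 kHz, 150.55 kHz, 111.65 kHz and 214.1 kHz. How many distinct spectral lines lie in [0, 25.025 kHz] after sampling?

fs/2 = 25.025 kHz.
236.35 kHz mod fs = 36.15 kHz.
36.15 kHz > fs/2 = 25.025 kHz, folds to fs − 36.15 kHz = 13.9 kHz.
150.55 kHz mod fs = 0.4 kHz.
0.4 kHz ≤ fs/2 = 25.025 kHz, appears at 0.4 kHz.
111.65 kHz mod fs = 11.55 kHz.
11.55 kHz ≤ fs/2 = 25.025 kHz, appears at 11.55 kHz.
214.1 kHz mod fs = 13.9 kHz.
13.9 kHz ≤ fs/2 = 25.025 kHz, appears at 13.9 kHz.
Distinct values: {0.4 kHz, 11.55 kHz, 13.9 kHz} → 3.

3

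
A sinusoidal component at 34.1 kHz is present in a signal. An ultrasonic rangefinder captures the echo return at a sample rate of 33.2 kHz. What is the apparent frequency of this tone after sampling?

0.9 kHz

34.1 kHz mod fs = 0.9 kHz.
0.9 kHz ≤ fs/2 = 16.6 kHz, appears at 0.9 kHz.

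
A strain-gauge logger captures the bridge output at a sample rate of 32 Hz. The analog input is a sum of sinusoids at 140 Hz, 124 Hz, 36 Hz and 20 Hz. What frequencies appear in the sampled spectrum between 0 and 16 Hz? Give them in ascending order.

4 Hz, 12 Hz

fs/2 = 16 Hz.
140 Hz mod fs = 12 Hz.
12 Hz ≤ fs/2 = 16 Hz, appears at 12 Hz.
124 Hz mod fs = 28 Hz.
28 Hz > fs/2 = 16 Hz, folds to fs − 28 Hz = 4 Hz.
36 Hz mod fs = 4 Hz.
4 Hz ≤ fs/2 = 16 Hz, appears at 4 Hz.
20 Hz > fs/2 = 16 Hz, folds to fs − 20 Hz = 12 Hz.
Distinct values: {4 Hz, 12 Hz}.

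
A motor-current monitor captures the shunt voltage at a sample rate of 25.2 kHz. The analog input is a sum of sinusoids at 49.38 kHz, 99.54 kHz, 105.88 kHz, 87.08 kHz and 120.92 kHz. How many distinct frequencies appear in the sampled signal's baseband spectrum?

4

fs/2 = 12.6 kHz.
49.38 kHz mod fs = 24.18 kHz.
24.18 kHz > fs/2 = 12.6 kHz, folds to fs − 24.18 kHz = 1.02 kHz.
99.54 kHz mod fs = 23.94 kHz.
23.94 kHz > fs/2 = 12.6 kHz, folds to fs − 23.94 kHz = 1.26 kHz.
105.88 kHz mod fs = 5.08 kHz.
5.08 kHz ≤ fs/2 = 12.6 kHz, appears at 5.08 kHz.
87.08 kHz mod fs = 11.48 kHz.
11.48 kHz ≤ fs/2 = 12.6 kHz, appears at 11.48 kHz.
120.92 kHz mod fs = 20.12 kHz.
20.12 kHz > fs/2 = 12.6 kHz, folds to fs − 20.12 kHz = 5.08 kHz.
Distinct values: {1.02 kHz, 1.26 kHz, 5.08 kHz, 11.48 kHz} → 4.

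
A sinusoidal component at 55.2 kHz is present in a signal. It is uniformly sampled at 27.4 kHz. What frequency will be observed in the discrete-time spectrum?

0.4 kHz

55.2 kHz mod fs = 0.4 kHz.
0.4 kHz ≤ fs/2 = 13.7 kHz, appears at 0.4 kHz.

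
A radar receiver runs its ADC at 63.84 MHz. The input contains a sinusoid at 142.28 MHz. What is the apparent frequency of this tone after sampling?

14.6 MHz

142.28 MHz mod fs = 14.6 MHz.
14.6 MHz ≤ fs/2 = 31.92 MHz, appears at 14.6 MHz.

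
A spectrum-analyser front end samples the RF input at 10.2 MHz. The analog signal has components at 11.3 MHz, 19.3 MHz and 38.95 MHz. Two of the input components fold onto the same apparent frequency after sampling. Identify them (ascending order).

11.3 MHz, 19.3 MHz

fs/2 = 5.1 MHz.
11.3 MHz mod fs = 1.1 MHz.
1.1 MHz ≤ fs/2 = 5.1 MHz, appears at 1.1 MHz.
19.3 MHz mod fs = 9.1 MHz.
9.1 MHz > fs/2 = 5.1 MHz, folds to fs − 9.1 MHz = 1.1 MHz.
38.95 MHz mod fs = 8.35 MHz.
8.35 MHz > fs/2 = 5.1 MHz, folds to fs − 8.35 MHz = 1.85 MHz.
11.3 MHz and 19.3 MHz both map to 1.1 MHz.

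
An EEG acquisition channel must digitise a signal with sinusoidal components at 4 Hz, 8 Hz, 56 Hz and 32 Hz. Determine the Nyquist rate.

Highest-frequency component: 56 Hz.
Nyquist rate = 2 × 56 Hz = 112 Hz.

112 Hz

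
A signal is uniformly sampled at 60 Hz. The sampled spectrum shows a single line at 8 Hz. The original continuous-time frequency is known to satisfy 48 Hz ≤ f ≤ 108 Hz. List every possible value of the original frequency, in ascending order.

Frequencies that alias to 8 Hz are k·fs ± 8 Hz for integer k ≥ 0.
k=0: 8 Hz.
k=1: 52 Hz, 68 Hz.
k=2: 112 Hz, 128 Hz.
Within [48 Hz, 108 Hz]: 52 Hz, 68 Hz.

52 Hz, 68 Hz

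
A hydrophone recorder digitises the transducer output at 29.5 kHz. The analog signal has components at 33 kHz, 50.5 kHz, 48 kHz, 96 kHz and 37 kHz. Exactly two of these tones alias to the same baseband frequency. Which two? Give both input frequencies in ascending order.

37 kHz, 96 kHz

fs/2 = 14.75 kHz.
33 kHz mod fs = 3.5 kHz.
3.5 kHz ≤ fs/2 = 14.75 kHz, appears at 3.5 kHz.
50.5 kHz mod fs = 21 kHz.
21 kHz > fs/2 = 14.75 kHz, folds to fs − 21 kHz = 8.5 kHz.
48 kHz mod fs = 18.5 kHz.
18.5 kHz > fs/2 = 14.75 kHz, folds to fs − 18.5 kHz = 11 kHz.
96 kHz mod fs = 7.5 kHz.
7.5 kHz ≤ fs/2 = 14.75 kHz, appears at 7.5 kHz.
37 kHz mod fs = 7.5 kHz.
7.5 kHz ≤ fs/2 = 14.75 kHz, appears at 7.5 kHz.
37 kHz and 96 kHz both map to 7.5 kHz.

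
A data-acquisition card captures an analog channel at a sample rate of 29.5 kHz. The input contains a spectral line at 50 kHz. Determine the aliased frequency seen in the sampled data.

9 kHz

50 kHz mod fs = 20.5 kHz.
20.5 kHz > fs/2 = 14.75 kHz, folds to fs − 20.5 kHz = 9 kHz.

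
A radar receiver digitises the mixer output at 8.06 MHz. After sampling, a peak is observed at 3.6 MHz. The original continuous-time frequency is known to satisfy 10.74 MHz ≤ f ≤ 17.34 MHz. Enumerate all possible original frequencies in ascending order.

Frequencies that alias to 3.6 MHz are k·fs ± 3.6 MHz for integer k ≥ 0.
k=0: 3.6 MHz.
k=1: 4.46 MHz, 11.66 MHz.
k=2: 12.52 MHz, 19.72 MHz.
k=3: 20.58 MHz, 27.78 MHz.
Within [10.74 MHz, 17.34 MHz]: 11.66 MHz, 12.52 MHz.

11.66 MHz, 12.52 MHz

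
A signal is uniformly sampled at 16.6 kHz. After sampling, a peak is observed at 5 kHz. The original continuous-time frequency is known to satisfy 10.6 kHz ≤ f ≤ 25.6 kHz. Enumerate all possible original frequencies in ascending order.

Frequencies that alias to 5 kHz are k·fs ± 5 kHz for integer k ≥ 0.
k=0: 5 kHz.
k=1: 11.6 kHz, 21.6 kHz.
k=2: 28.2 kHz, 38.2 kHz.
Within [10.6 kHz, 25.6 kHz]: 11.6 kHz, 21.6 kHz.

11.6 kHz, 21.6 kHz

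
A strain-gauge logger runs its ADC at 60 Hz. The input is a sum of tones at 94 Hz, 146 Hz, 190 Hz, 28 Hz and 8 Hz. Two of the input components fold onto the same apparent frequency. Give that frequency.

26 Hz

fs/2 = 30 Hz.
94 Hz mod fs = 34 Hz.
34 Hz > fs/2 = 30 Hz, folds to fs − 34 Hz = 26 Hz.
146 Hz mod fs = 26 Hz.
26 Hz ≤ fs/2 = 30 Hz, appears at 26 Hz.
190 Hz mod fs = 10 Hz.
10 Hz ≤ fs/2 = 30 Hz, appears at 10 Hz.
28 Hz ≤ fs/2 = 30 Hz, passes unchanged.
8 Hz ≤ fs/2 = 30 Hz, passes unchanged.
94 Hz and 146 Hz both map to 26 Hz.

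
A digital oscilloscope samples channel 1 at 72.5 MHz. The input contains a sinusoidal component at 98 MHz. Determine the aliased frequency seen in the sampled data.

25.5 MHz

98 MHz mod fs = 25.5 MHz.
25.5 MHz ≤ fs/2 = 36.25 MHz, appears at 25.5 MHz.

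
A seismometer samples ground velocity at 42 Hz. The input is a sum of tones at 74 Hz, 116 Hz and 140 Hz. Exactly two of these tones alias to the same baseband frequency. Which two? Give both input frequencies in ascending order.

74 Hz, 116 Hz

fs/2 = 21 Hz.
74 Hz mod fs = 32 Hz.
32 Hz > fs/2 = 21 Hz, folds to fs − 32 Hz = 10 Hz.
116 Hz mod fs = 32 Hz.
32 Hz > fs/2 = 21 Hz, folds to fs − 32 Hz = 10 Hz.
140 Hz mod fs = 14 Hz.
14 Hz ≤ fs/2 = 21 Hz, appears at 14 Hz.
74 Hz and 116 Hz both map to 10 Hz.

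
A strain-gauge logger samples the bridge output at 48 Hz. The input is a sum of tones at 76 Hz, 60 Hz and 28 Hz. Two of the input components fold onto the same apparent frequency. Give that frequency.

fs/2 = 24 Hz.
76 Hz mod fs = 28 Hz.
28 Hz > fs/2 = 24 Hz, folds to fs − 28 Hz = 20 Hz.
60 Hz mod fs = 12 Hz.
12 Hz ≤ fs/2 = 24 Hz, appears at 12 Hz.
28 Hz > fs/2 = 24 Hz, folds to fs − 28 Hz = 20 Hz.
28 Hz and 76 Hz both map to 20 Hz.

20 Hz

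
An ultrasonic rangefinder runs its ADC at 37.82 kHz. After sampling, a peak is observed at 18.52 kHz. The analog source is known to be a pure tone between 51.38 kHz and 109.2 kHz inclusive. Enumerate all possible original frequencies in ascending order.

56.34 kHz, 57.12 kHz, 94.16 kHz, 94.94 kHz

Frequencies that alias to 18.52 kHz are k·fs ± 18.52 kHz for integer k ≥ 0.
k=0: 18.52 kHz.
k=1: 19.3 kHz, 56.34 kHz.
k=2: 57.12 kHz, 94.16 kHz.
k=3: 94.94 kHz, 131.98 kHz.
k=4: 132.76 kHz, 169.8 kHz.
Within [51.38 kHz, 109.2 kHz]: 56.34 kHz, 57.12 kHz, 94.16 kHz, 94.94 kHz.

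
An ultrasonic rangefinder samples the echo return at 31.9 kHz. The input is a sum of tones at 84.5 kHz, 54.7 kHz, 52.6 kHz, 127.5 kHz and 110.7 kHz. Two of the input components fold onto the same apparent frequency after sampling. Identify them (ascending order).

52.6 kHz, 84.5 kHz

fs/2 = 15.95 kHz.
84.5 kHz mod fs = 20.7 kHz.
20.7 kHz > fs/2 = 15.95 kHz, folds to fs − 20.7 kHz = 11.2 kHz.
54.7 kHz mod fs = 22.8 kHz.
22.8 kHz > fs/2 = 15.95 kHz, folds to fs − 22.8 kHz = 9.1 kHz.
52.6 kHz mod fs = 20.7 kHz.
20.7 kHz > fs/2 = 15.95 kHz, folds to fs − 20.7 kHz = 11.2 kHz.
127.5 kHz mod fs = 31.8 kHz.
31.8 kHz > fs/2 = 15.95 kHz, folds to fs − 31.8 kHz = 0.1 kHz.
110.7 kHz mod fs = 15 kHz.
15 kHz ≤ fs/2 = 15.95 kHz, appears at 15 kHz.
52.6 kHz and 84.5 kHz both map to 11.2 kHz.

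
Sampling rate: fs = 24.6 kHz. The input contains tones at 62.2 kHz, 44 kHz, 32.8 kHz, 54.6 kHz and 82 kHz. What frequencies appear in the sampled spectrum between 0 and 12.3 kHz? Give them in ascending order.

fs/2 = 12.3 kHz.
62.2 kHz mod fs = 13 kHz.
13 kHz > fs/2 = 12.3 kHz, folds to fs − 13 kHz = 11.6 kHz.
44 kHz mod fs = 19.4 kHz.
19.4 kHz > fs/2 = 12.3 kHz, folds to fs − 19.4 kHz = 5.2 kHz.
32.8 kHz mod fs = 8.2 kHz.
8.2 kHz ≤ fs/2 = 12.3 kHz, appears at 8.2 kHz.
54.6 kHz mod fs = 5.4 kHz.
5.4 kHz ≤ fs/2 = 12.3 kHz, appears at 5.4 kHz.
82 kHz mod fs = 8.2 kHz.
8.2 kHz ≤ fs/2 = 12.3 kHz, appears at 8.2 kHz.
Distinct values: {5.2 kHz, 5.4 kHz, 8.2 kHz, 11.6 kHz}.

5.2 kHz, 5.4 kHz, 8.2 kHz, 11.6 kHz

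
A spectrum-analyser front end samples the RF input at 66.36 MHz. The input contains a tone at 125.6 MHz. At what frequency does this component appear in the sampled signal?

125.6 MHz mod fs = 59.24 MHz.
59.24 MHz > fs/2 = 33.18 MHz, folds to fs − 59.24 MHz = 7.12 MHz.

7.12 MHz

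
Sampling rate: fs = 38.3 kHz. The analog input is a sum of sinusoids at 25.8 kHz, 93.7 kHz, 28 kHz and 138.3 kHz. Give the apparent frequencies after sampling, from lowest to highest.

10.3 kHz, 12.5 kHz, 14.9 kHz, 17.1 kHz

fs/2 = 19.15 kHz.
25.8 kHz > fs/2 = 19.15 kHz, folds to fs − 25.8 kHz = 12.5 kHz.
93.7 kHz mod fs = 17.1 kHz.
17.1 kHz ≤ fs/2 = 19.15 kHz, appears at 17.1 kHz.
28 kHz > fs/2 = 19.15 kHz, folds to fs − 28 kHz = 10.3 kHz.
138.3 kHz mod fs = 23.4 kHz.
23.4 kHz > fs/2 = 19.15 kHz, folds to fs − 23.4 kHz = 14.9 kHz.
Distinct values: {10.3 kHz, 12.5 kHz, 14.9 kHz, 17.1 kHz}.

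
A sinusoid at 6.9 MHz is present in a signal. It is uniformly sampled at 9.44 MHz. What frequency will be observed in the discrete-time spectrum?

6.9 MHz > fs/2 = 4.72 MHz, folds to fs − 6.9 MHz = 2.54 MHz.

2.54 MHz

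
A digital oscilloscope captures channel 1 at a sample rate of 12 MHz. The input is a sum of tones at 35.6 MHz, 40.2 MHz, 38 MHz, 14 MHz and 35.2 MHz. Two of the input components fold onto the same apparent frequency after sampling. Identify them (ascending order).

14 MHz, 38 MHz

fs/2 = 6 MHz.
35.6 MHz mod fs = 11.6 MHz.
11.6 MHz > fs/2 = 6 MHz, folds to fs − 11.6 MHz = 0.4 MHz.
40.2 MHz mod fs = 4.2 MHz.
4.2 MHz ≤ fs/2 = 6 MHz, appears at 4.2 MHz.
38 MHz mod fs = 2 MHz.
2 MHz ≤ fs/2 = 6 MHz, appears at 2 MHz.
14 MHz mod fs = 2 MHz.
2 MHz ≤ fs/2 = 6 MHz, appears at 2 MHz.
35.2 MHz mod fs = 11.2 MHz.
11.2 MHz > fs/2 = 6 MHz, folds to fs − 11.2 MHz = 0.8 MHz.
14 MHz and 38 MHz both map to 2 MHz.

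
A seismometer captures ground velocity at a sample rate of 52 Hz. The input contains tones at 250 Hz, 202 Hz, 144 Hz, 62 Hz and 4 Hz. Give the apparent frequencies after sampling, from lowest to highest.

fs/2 = 26 Hz.
250 Hz mod fs = 42 Hz.
42 Hz > fs/2 = 26 Hz, folds to fs − 42 Hz = 10 Hz.
202 Hz mod fs = 46 Hz.
46 Hz > fs/2 = 26 Hz, folds to fs − 46 Hz = 6 Hz.
144 Hz mod fs = 40 Hz.
40 Hz > fs/2 = 26 Hz, folds to fs − 40 Hz = 12 Hz.
62 Hz mod fs = 10 Hz.
10 Hz ≤ fs/2 = 26 Hz, appears at 10 Hz.
4 Hz ≤ fs/2 = 26 Hz, passes unchanged.
Distinct values: {4 Hz, 6 Hz, 10 Hz, 12 Hz}.

4 Hz, 6 Hz, 10 Hz, 12 Hz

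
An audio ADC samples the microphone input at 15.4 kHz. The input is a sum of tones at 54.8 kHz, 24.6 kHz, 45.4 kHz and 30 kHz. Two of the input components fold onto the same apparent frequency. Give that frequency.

fs/2 = 7.7 kHz.
54.8 kHz mod fs = 8.6 kHz.
8.6 kHz > fs/2 = 7.7 kHz, folds to fs − 8.6 kHz = 6.8 kHz.
24.6 kHz mod fs = 9.2 kHz.
9.2 kHz > fs/2 = 7.7 kHz, folds to fs − 9.2 kHz = 6.2 kHz.
45.4 kHz mod fs = 14.6 kHz.
14.6 kHz > fs/2 = 7.7 kHz, folds to fs − 14.6 kHz = 0.8 kHz.
30 kHz mod fs = 14.6 kHz.
14.6 kHz > fs/2 = 7.7 kHz, folds to fs − 14.6 kHz = 0.8 kHz.
30 kHz and 45.4 kHz both map to 0.8 kHz.

0.8 kHz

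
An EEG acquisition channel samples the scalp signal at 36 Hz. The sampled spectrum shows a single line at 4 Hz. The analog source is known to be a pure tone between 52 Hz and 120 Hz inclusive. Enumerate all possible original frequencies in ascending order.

Frequencies that alias to 4 Hz are k·fs ± 4 Hz for integer k ≥ 0.
k=0: 4 Hz.
k=1: 32 Hz, 40 Hz.
k=2: 68 Hz, 76 Hz.
k=3: 104 Hz, 112 Hz.
k=4: 140 Hz, 148 Hz.
Within [52 Hz, 120 Hz]: 68 Hz, 76 Hz, 104 Hz, 112 Hz.

68 Hz, 76 Hz, 104 Hz, 112 Hz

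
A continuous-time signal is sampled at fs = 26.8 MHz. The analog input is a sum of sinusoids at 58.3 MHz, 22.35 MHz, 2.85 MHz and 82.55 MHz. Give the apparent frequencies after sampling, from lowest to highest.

2.15 MHz, 2.85 MHz, 4.45 MHz, 4.7 MHz

fs/2 = 13.4 MHz.
58.3 MHz mod fs = 4.7 MHz.
4.7 MHz ≤ fs/2 = 13.4 MHz, appears at 4.7 MHz.
22.35 MHz > fs/2 = 13.4 MHz, folds to fs − 22.35 MHz = 4.45 MHz.
2.85 MHz ≤ fs/2 = 13.4 MHz, passes unchanged.
82.55 MHz mod fs = 2.15 MHz.
2.15 MHz ≤ fs/2 = 13.4 MHz, appears at 2.15 MHz.
Distinct values: {2.15 MHz, 2.85 MHz, 4.45 MHz, 4.7 MHz}.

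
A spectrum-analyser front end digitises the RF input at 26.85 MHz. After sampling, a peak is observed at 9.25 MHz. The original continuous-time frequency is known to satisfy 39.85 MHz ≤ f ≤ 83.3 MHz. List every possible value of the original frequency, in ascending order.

Frequencies that alias to 9.25 MHz are k·fs ± 9.25 MHz for integer k ≥ 0.
k=0: 9.25 MHz.
k=1: 17.6 MHz, 36.1 MHz.
k=2: 44.45 MHz, 62.95 MHz.
k=3: 71.3 MHz, 89.8 MHz.
k=4: 98.15 MHz, 116.65 MHz.
Within [39.85 MHz, 83.3 MHz]: 44.45 MHz, 62.95 MHz, 71.3 MHz.

44.45 MHz, 62.95 MHz, 71.3 MHz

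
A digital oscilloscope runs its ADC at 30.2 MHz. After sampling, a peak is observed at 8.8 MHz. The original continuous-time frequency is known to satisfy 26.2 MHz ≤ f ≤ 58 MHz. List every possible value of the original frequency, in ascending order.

39 MHz, 51.6 MHz

Frequencies that alias to 8.8 MHz are k·fs ± 8.8 MHz for integer k ≥ 0.
k=0: 8.8 MHz.
k=1: 21.4 MHz, 39 MHz.
k=2: 51.6 MHz, 69.2 MHz.
k=3: 81.8 MHz, 99.4 MHz.
Within [26.2 MHz, 58 MHz]: 39 MHz, 51.6 MHz.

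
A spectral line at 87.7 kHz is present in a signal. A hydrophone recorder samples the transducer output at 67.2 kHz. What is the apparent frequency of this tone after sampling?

87.7 kHz mod fs = 20.5 kHz.
20.5 kHz ≤ fs/2 = 33.6 kHz, appears at 20.5 kHz.

20.5 kHz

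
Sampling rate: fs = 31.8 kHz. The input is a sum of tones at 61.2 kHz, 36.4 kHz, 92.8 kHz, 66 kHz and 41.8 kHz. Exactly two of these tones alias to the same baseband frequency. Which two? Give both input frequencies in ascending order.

fs/2 = 15.9 kHz.
61.2 kHz mod fs = 29.4 kHz.
29.4 kHz > fs/2 = 15.9 kHz, folds to fs − 29.4 kHz = 2.4 kHz.
36.4 kHz mod fs = 4.6 kHz.
4.6 kHz ≤ fs/2 = 15.9 kHz, appears at 4.6 kHz.
92.8 kHz mod fs = 29.2 kHz.
29.2 kHz > fs/2 = 15.9 kHz, folds to fs − 29.2 kHz = 2.6 kHz.
66 kHz mod fs = 2.4 kHz.
2.4 kHz ≤ fs/2 = 15.9 kHz, appears at 2.4 kHz.
41.8 kHz mod fs = 10 kHz.
10 kHz ≤ fs/2 = 15.9 kHz, appears at 10 kHz.
61.2 kHz and 66 kHz both map to 2.4 kHz.

61.2 kHz, 66 kHz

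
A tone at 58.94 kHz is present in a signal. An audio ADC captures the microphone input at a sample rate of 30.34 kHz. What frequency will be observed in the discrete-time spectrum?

1.74 kHz

58.94 kHz mod fs = 28.6 kHz.
28.6 kHz > fs/2 = 15.17 kHz, folds to fs − 28.6 kHz = 1.74 kHz.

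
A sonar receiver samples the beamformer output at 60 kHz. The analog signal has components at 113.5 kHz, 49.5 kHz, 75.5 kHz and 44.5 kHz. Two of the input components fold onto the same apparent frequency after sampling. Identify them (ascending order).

fs/2 = 30 kHz.
113.5 kHz mod fs = 53.5 kHz.
53.5 kHz > fs/2 = 30 kHz, folds to fs − 53.5 kHz = 6.5 kHz.
49.5 kHz > fs/2 = 30 kHz, folds to fs − 49.5 kHz = 10.5 kHz.
75.5 kHz mod fs = 15.5 kHz.
15.5 kHz ≤ fs/2 = 30 kHz, appears at 15.5 kHz.
44.5 kHz > fs/2 = 30 kHz, folds to fs − 44.5 kHz = 15.5 kHz.
44.5 kHz and 75.5 kHz both map to 15.5 kHz.

44.5 kHz, 75.5 kHz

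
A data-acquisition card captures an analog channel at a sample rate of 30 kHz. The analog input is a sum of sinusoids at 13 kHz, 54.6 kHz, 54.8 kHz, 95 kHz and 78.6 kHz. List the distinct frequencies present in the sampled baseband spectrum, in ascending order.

fs/2 = 15 kHz.
13 kHz ≤ fs/2 = 15 kHz, passes unchanged.
54.6 kHz mod fs = 24.6 kHz.
24.6 kHz > fs/2 = 15 kHz, folds to fs − 24.6 kHz = 5.4 kHz.
54.8 kHz mod fs = 24.8 kHz.
24.8 kHz > fs/2 = 15 kHz, folds to fs − 24.8 kHz = 5.2 kHz.
95 kHz mod fs = 5 kHz.
5 kHz ≤ fs/2 = 15 kHz, appears at 5 kHz.
78.6 kHz mod fs = 18.6 kHz.
18.6 kHz > fs/2 = 15 kHz, folds to fs − 18.6 kHz = 11.4 kHz.
Distinct values: {5 kHz, 5.2 kHz, 5.4 kHz, 11.4 kHz, 13 kHz}.

5 kHz, 5.2 kHz, 5.4 kHz, 11.4 kHz, 13 kHz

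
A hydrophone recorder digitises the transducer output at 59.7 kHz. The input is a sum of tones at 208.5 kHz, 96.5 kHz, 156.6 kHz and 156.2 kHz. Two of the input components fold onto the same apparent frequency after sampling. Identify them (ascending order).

fs/2 = 29.85 kHz.
208.5 kHz mod fs = 29.4 kHz.
29.4 kHz ≤ fs/2 = 29.85 kHz, appears at 29.4 kHz.
96.5 kHz mod fs = 36.8 kHz.
36.8 kHz > fs/2 = 29.85 kHz, folds to fs − 36.8 kHz = 22.9 kHz.
156.6 kHz mod fs = 37.2 kHz.
37.2 kHz > fs/2 = 29.85 kHz, folds to fs − 37.2 kHz = 22.5 kHz.
156.2 kHz mod fs = 36.8 kHz.
36.8 kHz > fs/2 = 29.85 kHz, folds to fs − 36.8 kHz = 22.9 kHz.
96.5 kHz and 156.2 kHz both map to 22.9 kHz.

96.5 kHz, 156.2 kHz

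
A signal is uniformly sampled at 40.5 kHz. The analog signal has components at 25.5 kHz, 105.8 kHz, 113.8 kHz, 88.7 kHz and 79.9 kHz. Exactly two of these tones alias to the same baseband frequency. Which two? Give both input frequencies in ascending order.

fs/2 = 20.25 kHz.
25.5 kHz > fs/2 = 20.25 kHz, folds to fs − 25.5 kHz = 15 kHz.
105.8 kHz mod fs = 24.8 kHz.
24.8 kHz > fs/2 = 20.25 kHz, folds to fs − 24.8 kHz = 15.7 kHz.
113.8 kHz mod fs = 32.8 kHz.
32.8 kHz > fs/2 = 20.25 kHz, folds to fs − 32.8 kHz = 7.7 kHz.
88.7 kHz mod fs = 7.7 kHz.
7.7 kHz ≤ fs/2 = 20.25 kHz, appears at 7.7 kHz.
79.9 kHz mod fs = 39.4 kHz.
39.4 kHz > fs/2 = 20.25 kHz, folds to fs − 39.4 kHz = 1.1 kHz.
88.7 kHz and 113.8 kHz both map to 7.7 kHz.

88.7 kHz, 113.8 kHz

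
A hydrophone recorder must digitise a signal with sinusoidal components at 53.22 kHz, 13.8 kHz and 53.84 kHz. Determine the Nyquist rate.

Highest-frequency component: 53.84 kHz.
Nyquist rate = 2 × 53.84 kHz = 107.68 kHz.

107.68 kHz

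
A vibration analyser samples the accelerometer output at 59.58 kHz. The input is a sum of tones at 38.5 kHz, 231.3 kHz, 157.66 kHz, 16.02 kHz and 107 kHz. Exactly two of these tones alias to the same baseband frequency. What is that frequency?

21.08 kHz

fs/2 = 29.79 kHz.
38.5 kHz > fs/2 = 29.79 kHz, folds to fs − 38.5 kHz = 21.08 kHz.
231.3 kHz mod fs = 52.56 kHz.
52.56 kHz > fs/2 = 29.79 kHz, folds to fs − 52.56 kHz = 7.02 kHz.
157.66 kHz mod fs = 38.5 kHz.
38.5 kHz > fs/2 = 29.79 kHz, folds to fs − 38.5 kHz = 21.08 kHz.
16.02 kHz ≤ fs/2 = 29.79 kHz, passes unchanged.
107 kHz mod fs = 47.42 kHz.
47.42 kHz > fs/2 = 29.79 kHz, folds to fs − 47.42 kHz = 12.16 kHz.
38.5 kHz and 157.66 kHz both map to 21.08 kHz.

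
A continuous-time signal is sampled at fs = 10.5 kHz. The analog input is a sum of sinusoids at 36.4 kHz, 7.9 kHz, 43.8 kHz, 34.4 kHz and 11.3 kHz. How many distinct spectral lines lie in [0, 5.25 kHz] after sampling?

5

fs/2 = 5.25 kHz.
36.4 kHz mod fs = 4.9 kHz.
4.9 kHz ≤ fs/2 = 5.25 kHz, appears at 4.9 kHz.
7.9 kHz > fs/2 = 5.25 kHz, folds to fs − 7.9 kHz = 2.6 kHz.
43.8 kHz mod fs = 1.8 kHz.
1.8 kHz ≤ fs/2 = 5.25 kHz, appears at 1.8 kHz.
34.4 kHz mod fs = 2.9 kHz.
2.9 kHz ≤ fs/2 = 5.25 kHz, appears at 2.9 kHz.
11.3 kHz mod fs = 0.8 kHz.
0.8 kHz ≤ fs/2 = 5.25 kHz, appears at 0.8 kHz.
Distinct values: {0.8 kHz, 1.8 kHz, 2.6 kHz, 2.9 kHz, 4.9 kHz} → 5.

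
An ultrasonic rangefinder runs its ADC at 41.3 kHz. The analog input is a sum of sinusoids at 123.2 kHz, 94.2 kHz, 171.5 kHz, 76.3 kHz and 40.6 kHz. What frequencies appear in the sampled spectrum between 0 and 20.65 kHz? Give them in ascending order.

0.7 kHz, 6.3 kHz, 11.6 kHz

fs/2 = 20.65 kHz.
123.2 kHz mod fs = 40.6 kHz.
40.6 kHz > fs/2 = 20.65 kHz, folds to fs − 40.6 kHz = 0.7 kHz.
94.2 kHz mod fs = 11.6 kHz.
11.6 kHz ≤ fs/2 = 20.65 kHz, appears at 11.6 kHz.
171.5 kHz mod fs = 6.3 kHz.
6.3 kHz ≤ fs/2 = 20.65 kHz, appears at 6.3 kHz.
76.3 kHz mod fs = 35 kHz.
35 kHz > fs/2 = 20.65 kHz, folds to fs − 35 kHz = 6.3 kHz.
40.6 kHz > fs/2 = 20.65 kHz, folds to fs − 40.6 kHz = 0.7 kHz.
Distinct values: {0.7 kHz, 6.3 kHz, 11.6 kHz}.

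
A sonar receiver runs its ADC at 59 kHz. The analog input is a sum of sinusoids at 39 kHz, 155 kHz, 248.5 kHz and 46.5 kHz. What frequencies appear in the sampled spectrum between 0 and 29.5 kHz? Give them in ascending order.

fs/2 = 29.5 kHz.
39 kHz > fs/2 = 29.5 kHz, folds to fs − 39 kHz = 20 kHz.
155 kHz mod fs = 37 kHz.
37 kHz > fs/2 = 29.5 kHz, folds to fs − 37 kHz = 22 kHz.
248.5 kHz mod fs = 12.5 kHz.
12.5 kHz ≤ fs/2 = 29.5 kHz, appears at 12.5 kHz.
46.5 kHz > fs/2 = 29.5 kHz, folds to fs − 46.5 kHz = 12.5 kHz.
Distinct values: {12.5 kHz, 20 kHz, 22 kHz}.

12.5 kHz, 20 kHz, 22 kHz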